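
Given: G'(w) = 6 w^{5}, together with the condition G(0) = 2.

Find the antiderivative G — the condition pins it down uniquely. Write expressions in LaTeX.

G(w) = w^{6} + 2

Since d/dw undoes antidifferentiation here, G(w) must give back the stated G'(w).
A general antiderivative is w^{6} + C.
The condition gives C = 2 - (0) = 2.
So G(w) = w^{6} + 2.
Check: d/dw[w^{6} + 2] = 6 w^{5} = G'(w).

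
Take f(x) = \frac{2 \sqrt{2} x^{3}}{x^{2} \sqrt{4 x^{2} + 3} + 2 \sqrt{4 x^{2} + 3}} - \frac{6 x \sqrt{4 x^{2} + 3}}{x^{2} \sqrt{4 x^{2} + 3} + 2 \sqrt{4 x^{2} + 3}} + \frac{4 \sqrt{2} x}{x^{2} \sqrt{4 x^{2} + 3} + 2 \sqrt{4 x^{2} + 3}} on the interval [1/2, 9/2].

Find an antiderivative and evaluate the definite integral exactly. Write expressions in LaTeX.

The integrand splits into summands that can be handled one at a time.
F(x) = - \frac{- \sqrt{2} \sqrt{4 x^{2} + 3} + 6 \log{\left(x^{2} + 2 \right)}}{2} is an antiderivative of f.
Check: d/dx[- \frac{- \sqrt{2} \sqrt{4 x^{2} + 3} + 6 \log{\left(x^{2} + 2 \right)}}{2}] = \frac{2 \sqrt{2} x^{3} - 6 x \sqrt{4 x^{2} + 3} + 4 \sqrt{2} x}{x^{2} \sqrt{4 x^{2} + 3} + 2 \sqrt{4 x^{2} + 3}}, which equals f(x).
F(9/2) = - 3 \log{\left(\frac{89}{4} \right)} + \sqrt{42}; F(1/2) = - 3 \log{\left(\frac{9}{4} \right)} + \sqrt{2}.
Integral = F(9/2) - F(1/2) = - 3 \log{\left(\frac{89}{4} \right)} - \sqrt{2} + 3 \log{\left(\frac{9}{4} \right)} + \sqrt{42}.

Antiderivative: F(x) = - \frac{- \sqrt{2} \sqrt{4 x^{2} + 3} + 6 \log{\left(x^{2} + 2 \right)}}{2}; value = - 3 \log{\left(\frac{89}{4} \right)} - \sqrt{2} + 3 \log{\left(\frac{9}{4} \right)} + \sqrt{42}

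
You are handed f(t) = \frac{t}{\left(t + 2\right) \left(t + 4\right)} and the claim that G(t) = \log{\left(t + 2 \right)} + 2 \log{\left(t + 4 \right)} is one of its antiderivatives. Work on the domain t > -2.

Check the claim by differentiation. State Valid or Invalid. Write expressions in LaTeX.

Invalid: d/dt[G] - f = \frac{2}{t + 2}, which is not 0.

d/dt[G] = \frac{3 t + 8}{t^{2} + 6 t + 8}
d/dt[G] - f(t) = \frac{2}{t + 2} != 0.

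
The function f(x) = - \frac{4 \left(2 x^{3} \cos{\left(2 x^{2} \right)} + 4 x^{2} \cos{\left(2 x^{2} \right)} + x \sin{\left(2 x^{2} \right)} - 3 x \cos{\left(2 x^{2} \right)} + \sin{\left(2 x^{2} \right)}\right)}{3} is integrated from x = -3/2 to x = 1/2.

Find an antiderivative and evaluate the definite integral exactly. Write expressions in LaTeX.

Antiderivative: F(x) = \frac{2 \left(- x^{2} - 2 x + \frac{3}{2}\right) \sin{\left(2 x^{2} \right)}}{3}; value = \frac{\sin{\left(\frac{1}{2} \right)}}{6} - \frac{3 \sin{\left(\frac{9}{2} \right)}}{2}

f has the shape u'v + uv' for u = - \frac{2 x^{2}}{3} - \frac{4 x}{3} + 1 and v = \sin{\left(2 x^{2} \right)} — it is the derivative of the product u*v.
F(x) = \frac{2 \left(- x^{2} - 2 x + \frac{3}{2}\right) \sin{\left(2 x^{2} \right)}}{3} is an antiderivative of f.
Check: d/dx[\frac{2 \left(- x^{2} - 2 x + \frac{3}{2}\right) \sin{\left(2 x^{2} \right)}}{3}] = - \frac{8 x^{3} \cos{\left(2 x^{2} \right)}}{3} - \frac{16 x^{2} \cos{\left(2 x^{2} \right)}}{3} - \frac{4 x \sin{\left(2 x^{2} \right)}}{3} + 4 x \cos{\left(2 x^{2} \right)} - \frac{4 \sin{\left(2 x^{2} \right)}}{3}, which equals f(x).
F(1/2) = \frac{\sin{\left(\frac{1}{2} \right)}}{6}; F(-3/2) = \frac{3 \sin{\left(\frac{9}{2} \right)}}{2}.
Integral = F(1/2) - F(-3/2) = \frac{\sin{\left(\frac{1}{2} \right)}}{6} - \frac{3 \sin{\left(\frac{9}{2} \right)}}{2}.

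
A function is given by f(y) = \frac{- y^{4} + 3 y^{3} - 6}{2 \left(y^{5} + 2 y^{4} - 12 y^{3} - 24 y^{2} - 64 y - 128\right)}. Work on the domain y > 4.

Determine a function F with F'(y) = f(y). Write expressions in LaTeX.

An antiderivative is F(y) = - \frac{7 \log{\left(y - 4 \right)}}{192} + \frac{23 \log{\left(y + 2 \right)}}{96} - \frac{227 \log{\left(y + 4 \right)}}{320} + \frac{\log{\left(y^{2} + 4 \right)}}{320} + \frac{23 \operatorname{atan}{\left(\frac{y}{2} \right)}}{160}.

The denominator factors as 2 \left(y - 4\right) \left(y + 2\right) \left(y + 4\right) \left(y^{2} + 4\right); partial fractions split f into directly integrable pieces: \frac{y + 46}{160 \left(y^{2} + 4\right)} - \frac{227}{320 \left(y + 4\right)} + \frac{23}{96 \left(y + 2\right)} - \frac{7}{192 \left(y - 4\right)}.
Check: d/dy[- \frac{7 \log{\left(y - 4 \right)}}{192} + \frac{23 \log{\left(y + 2 \right)}}{96} - \frac{227 \log{\left(y + 4 \right)}}{320} + \frac{\log{\left(y^{2} + 4 \right)}}{320} + \frac{23 \operatorname{atan}{\left(\frac{y}{2} \right)}}{160}] = \frac{- y^{4} + 3 y^{3} - 6}{2 y^{5} + 4 y^{4} - 24 y^{3} - 48 y^{2} - 128 y - 256}, which equals f(y).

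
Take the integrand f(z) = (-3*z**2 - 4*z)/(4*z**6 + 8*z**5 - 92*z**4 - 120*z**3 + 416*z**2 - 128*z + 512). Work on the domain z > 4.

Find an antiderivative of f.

Factor the denominator (4*(z - 4)*(z - 2)*(z + 4)**2*(z**2 + 1)) and decompose: f = -(6*z - 7)/(1156*(z**2 + 1)) - 7/(5202*(z + 4)) - 1/(102*(z + 4)**2) + 1/(72*(z - 2)) - 1/(136*(z - 4)); each piece integrates to a log, atan, or power term.
Check: d/dz[(-153*z*log(z - 4) + 289*z*log(z - 2) - 28*z*log(z + 4) - 54*z*log(z**2 + 1) + 126*z*atan(z) - 612*log(z - 4) + 1156*log(z - 2) - 112*log(z + 4) - 216*log(z**2 + 1) + 504*atan(z) + 204)/(20808*z + 83232)] = (-3*z**2 - 4*z)/(4*z**6 + 8*z**5 - 92*z**4 - 120*z**3 + 416*z**2 - 128*z + 512) = f(z).

An antiderivative is F(z) = (-153*z*log(z - 4) + 289*z*log(z - 2) - 28*z*log(z + 4) - 54*z*log(z**2 + 1) + 126*z*atan(z) - 612*log(z - 4) + 1156*log(z - 2) - 112*log(z + 4) - 216*log(z**2 + 1) + 504*atan(z) + 204)/(20808*z + 83232).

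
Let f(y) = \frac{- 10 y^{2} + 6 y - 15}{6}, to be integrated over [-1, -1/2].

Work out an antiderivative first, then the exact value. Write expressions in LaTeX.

Antiderivative: F(y) = - \frac{5 y^{3}}{9} + \frac{y^{2}}{2} - \frac{5 y}{2}; value = - \frac{19}{9}

For F(y) to be correct the identity F'(y) - f(y) = 0 must hold.
F(y) = - \frac{5 y^{3}}{9} + \frac{y^{2}}{2} - \frac{5 y}{2} is an antiderivative of f.
Check: d/dy[- \frac{5 y^{3}}{9} + \frac{y^{2}}{2} - \frac{5 y}{2}] = - \frac{5 y^{2}}{3} + y - \frac{5}{2}, which equals f(y).
F(-1/2) = \frac{13}{9}; F(-1) = \frac{32}{9}.
Integral = F(-1/2) - F(-1) = - \frac{19}{9}.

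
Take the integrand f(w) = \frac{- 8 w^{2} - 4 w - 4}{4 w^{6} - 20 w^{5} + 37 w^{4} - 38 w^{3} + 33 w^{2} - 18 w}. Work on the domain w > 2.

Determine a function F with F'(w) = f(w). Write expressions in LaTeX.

An antiderivative is F(w) = \frac{2 \left(845 \left(2 w - 3\right) \log{\left(w \right)} - 16731 \left(2 w - 3\right) \log{\left(w - 2 \right)} + 15400 \left(2 w - 3\right) \log{\left(w - \frac{3}{2} \right)} + 243 \left(2 w - 3\right) \log{\left(w^{2} + 1 \right)} - 558 \left(2 w - 3\right) \operatorname{atan}{\left(w \right)} - 21840\right)}{7605 \left(2 w - 3\right)}.

The denominator factors as w \left(w - 2\right) \left(2 w - 3\right)^{2} \left(w^{2} + 1\right); partial fractions split f into directly integrable pieces: \frac{4 \left(27 w - 31\right)}{845 \left(w^{2} + 1\right)} + \frac{12320}{1521 \left(2 w - 3\right)} + \frac{448}{39 \left(2 w - 3\right)^{2}} - \frac{22}{5 \left(w - 2\right)} + \frac{2}{9 w}.
Check: d/dw[\frac{2 \left(845 \left(2 w - 3\right) \log{\left(w \right)} - 16731 \left(2 w - 3\right) \log{\left(w - 2 \right)} + 15400 \left(2 w - 3\right) \log{\left(w - \frac{3}{2} \right)} + 243 \left(2 w - 3\right) \log{\left(w^{2} + 1 \right)} - 558 \left(2 w - 3\right) \operatorname{atan}{\left(w \right)} - 21840\right)}{7605 \left(2 w - 3\right)}] = \frac{- 8 w^{2} - 4 w - 4}{4 w^{6} - 20 w^{5} + 37 w^{4} - 38 w^{3} + 33 w^{2} - 18 w} = f(w).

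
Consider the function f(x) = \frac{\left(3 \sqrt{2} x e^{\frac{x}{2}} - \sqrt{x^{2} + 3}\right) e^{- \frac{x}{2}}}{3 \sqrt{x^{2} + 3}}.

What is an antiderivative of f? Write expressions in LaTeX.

An antiderivative is F(x) = \sqrt{2 x^{2} + 6} + \frac{2 e^{- \frac{x}{2}}}{3}.

A candidate is checked by its d/dx: the result must match f(x).
Check: d/dx[\sqrt{2 x^{2} + 6} + \frac{2 e^{- \frac{x}{2}}}{3}] = \frac{\left(3 \sqrt{2} x e^{\frac{x}{2}} - \sqrt{x^{2} + 3}\right) e^{- \frac{x}{2}}}{3 \sqrt{x^{2} + 3}} = f(x).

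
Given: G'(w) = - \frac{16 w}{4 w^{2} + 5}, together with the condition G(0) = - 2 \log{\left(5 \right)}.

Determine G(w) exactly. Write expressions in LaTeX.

The substitution u = 4 w^{2} + 5 works: G'(w) is exactly (dG/du)*(du/dw) for that inner function.
A general antiderivative is - 2 \log{\left(4 w^{2} + 5 \right)} + C.
The condition gives C = - 2 \log{\left(5 \right)} - (- 2 \log{\left(5 \right)}) = 0.
So G(w) = - 2 \log{\left(4 w^{2} + 5 \right)}.
Check: d/dw[- 2 \log{\left(4 w^{2} + 5 \right)}] = - \frac{16 w}{4 w^{2} + 5} = G'(w).

G(w) = - 2 \log{\left(4 w^{2} + 5 \right)}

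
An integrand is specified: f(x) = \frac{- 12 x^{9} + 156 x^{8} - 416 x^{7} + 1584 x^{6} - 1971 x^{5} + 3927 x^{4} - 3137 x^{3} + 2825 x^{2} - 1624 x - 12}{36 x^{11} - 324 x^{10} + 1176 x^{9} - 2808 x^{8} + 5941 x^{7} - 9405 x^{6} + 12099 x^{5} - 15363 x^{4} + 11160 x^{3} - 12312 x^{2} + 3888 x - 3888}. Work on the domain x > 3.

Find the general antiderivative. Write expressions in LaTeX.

Check any antiderivative F(x) by computing F'(x) and comparing it with f(x).
Check: d/dx[- \frac{10 x}{3 x^{4} - 18 x^{3} + \frac{63 x^{2}}{2} - 27 x + \frac{81}{2}} + \frac{x}{3 x^{2} + 4} - \frac{2}{3 x^{2} + 4}] = \frac{- 12 x^{9} + 156 x^{8} - 416 x^{7} + 1584 x^{6} - 1971 x^{5} + 3927 x^{4} - 3137 x^{3} + 2825 x^{2} - 1624 x - 12}{36 x^{11} - 324 x^{10} + 1176 x^{9} - 2808 x^{8} + 5941 x^{7} - 9405 x^{6} + 12099 x^{5} - 15363 x^{4} + 11160 x^{3} - 12312 x^{2} + 3888 x - 3888} = f(x).

F(x) = - \frac{10 x}{3 x^{4} - 18 x^{3} + \frac{63 x^{2}}{2} - 27 x + \frac{81}{2}} + \frac{x}{3 x^{2} + 4} - \frac{2}{3 x^{2} + 4} + C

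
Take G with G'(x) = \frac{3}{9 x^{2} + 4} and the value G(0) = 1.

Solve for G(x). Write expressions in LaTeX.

G(x) = \frac{\operatorname{atan}{\left(\frac{3 x}{2} \right)}}{2} + 1

The proposed G(x) is checked by its d/dx: the result must match the given G'(x).
A general antiderivative is \frac{\operatorname{atan}{\left(\frac{3 x}{2} \right)}}{2} + C.
The condition gives C = 1 - (0) = 1.
So G(x) = \frac{\operatorname{atan}{\left(\frac{3 x}{2} \right)}}{2} + 1.
Check: d/dx[\frac{\operatorname{atan}{\left(\frac{3 x}{2} \right)}}{2} + 1] = \frac{3}{9 x^{2} + 4} = G'(x).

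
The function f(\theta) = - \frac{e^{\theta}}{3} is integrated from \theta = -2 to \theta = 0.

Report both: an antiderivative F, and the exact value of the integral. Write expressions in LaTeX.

Antiderivative: F(\theta) = - \frac{e^{\theta}}{3}; value = - \frac{1}{3} + \frac{1}{3 e^{2}}

Check any antiderivative F(\theta) by computing F'(\theta) and comparing it with f(\theta).
F(\theta) = - \frac{e^{\theta}}{3} is an antiderivative of f.
Check: d/d\theta[- \frac{e^{\theta}}{3}] = - \frac{e^{\theta}}{3} = f(\theta).
F(0) = - \frac{1}{3}; F(-2) = - \frac{1}{3 e^{2}}.
Integral = F(0) - F(-2) = - \frac{1}{3} + \frac{1}{3 e^{2}}.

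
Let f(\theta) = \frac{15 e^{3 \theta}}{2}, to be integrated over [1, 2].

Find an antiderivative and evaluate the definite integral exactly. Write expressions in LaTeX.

Whatever form F(\theta) takes, F'(\theta) = f(\theta) is non-negotiable.
F(\theta) = \frac{5 e^{3 \theta}}{2} is an antiderivative of f.
Check: d/d\theta[\frac{5 e^{3 \theta}}{2}] = \frac{15 e^{3 \theta}}{2} = f(\theta).
F(2) = \frac{5 e^{6}}{2}; F(1) = \frac{5 e^{3}}{2}.
Integral = F(2) - F(1) = - \frac{5 e^{3}}{2} + \frac{5 e^{6}}{2}.

Antiderivative: F(\theta) = \frac{5 e^{3 \theta}}{2}; value = - \frac{5 e^{3}}{2} + \frac{5 e^{6}}{2}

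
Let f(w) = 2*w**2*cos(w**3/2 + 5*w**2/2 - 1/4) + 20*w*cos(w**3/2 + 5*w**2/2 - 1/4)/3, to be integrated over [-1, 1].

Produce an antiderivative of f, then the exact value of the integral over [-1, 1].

Antiderivative: F(w) = 4*sin(w**3/2 + 5*w**2/2 - 1/4)/3; value = -4*sin(7/4)/3 + 4*sin(11/4)/3

The substitution u = w**3/2 + 5*w**2/2 - 1/4 works: f is exactly (dF/du)*(du/dw) for that inner function.
F(w) = 4*sin(w**3/2 + 5*w**2/2 - 1/4)/3 is an antiderivative of f.
Check: d/dw[4*sin(w**3/2 + 5*w**2/2 - 1/4)/3] = 2*w**2*cos(w**3/2 + 5*w**2/2 - 1/4) + 20*w*cos(w**3/2 + 5*w**2/2 - 1/4)/3 = f(w).
F(1) = 4*sin(11/4)/3; F(-1) = 4*sin(7/4)/3.
Integral = F(1) - F(-1) = -4*sin(7/4)/3 + 4*sin(11/4)/3.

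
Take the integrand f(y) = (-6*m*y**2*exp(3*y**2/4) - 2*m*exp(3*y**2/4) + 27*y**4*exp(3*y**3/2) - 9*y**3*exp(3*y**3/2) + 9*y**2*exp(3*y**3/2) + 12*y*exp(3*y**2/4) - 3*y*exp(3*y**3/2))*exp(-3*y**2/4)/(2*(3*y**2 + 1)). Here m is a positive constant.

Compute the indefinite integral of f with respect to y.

For F(y) to be correct the identity F'(y) - f(y) = 0 must hold.
Check: d/dy[-m*y + log(2*y**2 + 2/3) + exp(-3*y**2/4)*exp(3*y**3/2)] = (-6*m*y**2*exp(3*y**2/4) - 2*m*exp(3*y**2/4) + 27*y**4*exp(3*y**3/2) - 9*y**3*exp(3*y**3/2) + 9*y**2*exp(3*y**3/2) + 12*y*exp(3*y**2/4) - 3*y*exp(3*y**3/2))/(6*y**2*exp(3*y**2/4) + 2*exp(3*y**2/4)), which equals f(y).

F(y) = -m*y + log(2*y**2 + 2/3) + exp(-3*y**2/4)*exp(3*y**3/2) + C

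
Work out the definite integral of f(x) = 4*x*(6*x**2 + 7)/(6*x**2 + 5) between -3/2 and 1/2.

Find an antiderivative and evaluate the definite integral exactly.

Any candidate F(x) must reproduce f(x) exactly when differentiated.
F(x) = 2*x**2 + 2*log(2*x**2 + 5/3)/3 is an antiderivative of f.
Check: d/dx[2*x**2 + 2*log(2*x**2 + 5/3)/3] = (24*x**3 + 28*x)/(6*x**2 + 5), which equals f(x).
F(1/2) = 1/2 + 2*log(13/6)/3; F(-3/2) = 2*log(37/6)/3 + 9/2.
Integral = F(1/2) - F(-3/2) = -4 - 2*log(37/6)/3 + 2*log(13/6)/3.

Antiderivative: F(x) = 2*x**2 + 2*log(2*x**2 + 5/3)/3; value = -4 - 2*log(37/6)/3 + 2*log(13/6)/3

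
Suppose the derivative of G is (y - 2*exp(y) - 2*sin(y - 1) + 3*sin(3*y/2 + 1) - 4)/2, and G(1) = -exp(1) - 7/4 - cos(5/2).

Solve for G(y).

For G(y) to be correct, d/dy[G] must agree with the stated G'(y) identically.
A general antiderivative is y**2/4 - 2*y - exp(y) + cos(y - 1) - cos(3*y/2 + 1) + C.
The condition gives C = -exp(1) - 7/4 - cos(5/2) - (-exp(1) - 3/4 - cos(5/2)) = -1.
So G(y) = (y**2 - 8*y - 4*exp(y) + 4*cos(y - 1) - 4*cos(3*y/2 + 1) - 4)/4.
Check: d/dy[(y**2 - 8*y - 4*exp(y) + 4*cos(y - 1) - 4*cos(3*y/2 + 1) - 4)/4] = y/2 - exp(y) - sin(y - 1) + 3*sin(3*y/2 + 1)/2 - 2, which equals G'(y).

G(y) = (y**2 - 8*y - 4*exp(y) + 4*cos(y - 1) - 4*cos(3*y/2 + 1) - 4)/4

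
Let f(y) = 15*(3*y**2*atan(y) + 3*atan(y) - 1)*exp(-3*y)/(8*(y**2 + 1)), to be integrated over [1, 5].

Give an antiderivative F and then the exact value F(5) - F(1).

Recognize the product-rule pattern: f = u'v + uv' with u = -15*atan(y)/8, v = exp(-3*y), so integration by parts undoes it.
F(y) = -15*exp(-3*y)*atan(y)/8 is an antiderivative of f.
Check: d/dy[-15*exp(-3*y)*atan(y)/8] = (45*y**2*atan(y) + 45*atan(y) - 15)/(8*y**2*exp(3*y) + 8*exp(3*y)), which equals f(y).
F(5) = -15*exp(-15)*atan(5)/8; F(1) = -15*pi*exp(-3)/32.
Integral = F(5) - F(1) = -15*exp(-15)*atan(5)/8 + 15*pi*exp(-3)/32.

Antiderivative: F(y) = -15*exp(-3*y)*atan(y)/8; value = -15*exp(-15)*atan(5)/8 + 15*pi*exp(-3)/32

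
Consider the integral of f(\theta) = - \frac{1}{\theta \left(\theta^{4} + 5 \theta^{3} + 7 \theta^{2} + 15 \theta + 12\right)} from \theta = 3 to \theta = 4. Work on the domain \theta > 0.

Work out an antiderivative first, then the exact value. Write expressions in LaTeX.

Factor the denominator (\theta \left(\theta + 1\right) \left(\theta + 4\right) \left(\theta^{2} + 3\right)) and decompose: f = \frac{\theta + 15}{228 \left(\theta^{2} + 3\right)} - \frac{1}{228 \left(\theta + 4\right)} + \frac{1}{12 \left(\theta + 1\right)} - \frac{1}{12 \theta}; each piece integrates to a log, atan, or power term.
F(\theta) = \frac{- 38 \log{\left(\theta \right)} + 38 \log{\left(\theta + 1 \right)} - 2 \log{\left(\theta + 4 \right)} + \log{\left(\theta^{2} + 3 \right)} + 10 \sqrt{3} \operatorname{atan}{\left(\frac{\sqrt{3} \theta}{3} \right)}}{456} is an antiderivative of f.
Check: d/d\theta[\frac{- 38 \log{\left(\theta \right)} + 38 \log{\left(\theta + 1 \right)} - 2 \log{\left(\theta + 4 \right)} + \log{\left(\theta^{2} + 3 \right)} + 10 \sqrt{3} \operatorname{atan}{\left(\frac{\sqrt{3} \theta}{3} \right)}}{456}] = - \frac{1}{\theta^{5} + 5 \theta^{4} + 7 \theta^{3} + 15 \theta^{2} + 12 \theta}, which equals f(\theta).
F(4) = - \frac{\log{\left(4 \right)}}{12} - \frac{\log{\left(8 \right)}}{228} + \frac{\log{\left(19 \right)}}{456} + \frac{5 \sqrt{3} \operatorname{atan}{\left(\frac{4 \sqrt{3}}{3} \right)}}{228} + \frac{\log{\left(5 \right)}}{12}; F(3) = - \frac{\log{\left(3 \right)}}{12} - \frac{\log{\left(7 \right)}}{228} + \frac{\log{\left(12 \right)}}{456} + \frac{5 \sqrt{3} \pi}{684} + \frac{\log{\left(4 \right)}}{12}.
Integral = F(4) - F(3) = - \frac{\log{\left(4 \right)}}{6} - \frac{5 \sqrt{3} \pi}{684} - \frac{\log{\left(8 \right)}}{228} - \frac{\log{\left(12 \right)}}{456} + \frac{\log{\left(19 \right)}}{456} + \frac{\log{\left(7 \right)}}{228} + \frac{5 \sqrt{3} \operatorname{atan}{\left(\frac{4 \sqrt{3}}{3} \right)}}{228} + \frac{\log{\left(3 \right)}}{12} + \frac{\log{\left(5 \right)}}{12}.

Antiderivative: F(\theta) = \frac{- 38 \log{\left(\theta \right)} + 38 \log{\left(\theta + 1 \right)} - 2 \log{\left(\theta + 4 \right)} + \log{\left(\theta^{2} + 3 \right)} + 10 \sqrt{3} \operatorname{atan}{\left(\frac{\sqrt{3} \theta}{3} \right)}}{456}; value = - \frac{\log{\left(4 \right)}}{6} - \frac{5 \sqrt{3} \pi}{684} - \frac{\log{\left(8 \right)}}{228} - \frac{\log{\left(12 \right)}}{456} + \frac{\log{\left(19 \right)}}{456} + \frac{\log{\left(7 \right)}}{228} + \frac{5 \sqrt{3} \operatorname{atan}{\left(\frac{4 \sqrt{3}}{3} \right)}}{228} + \frac{\log{\left(3 \right)}}{12} + \frac{\log{\left(5 \right)}}{12}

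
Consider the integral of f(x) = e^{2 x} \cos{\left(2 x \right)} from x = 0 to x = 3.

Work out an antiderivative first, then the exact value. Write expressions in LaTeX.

Recover f(x) by differentiating a candidate F(x); any mismatch rules it out.
F(x) = \frac{\left(\sin{\left(2 x \right)} + \cos{\left(2 x \right)}\right) e^{2 x}}{4} is an antiderivative of f.
Check: d/dx[\frac{\left(\sin{\left(2 x \right)} + \cos{\left(2 x \right)}\right) e^{2 x}}{4}] = e^{2 x} \cos{\left(2 x \right)} = f(x).
F(3) = \frac{e^{6} \sin{\left(6 \right)}}{4} + \frac{e^{6} \cos{\left(6 \right)}}{4}; F(0) = \frac{1}{4}.
Integral = F(3) - F(0) = \frac{e^{6} \sin{\left(6 \right)}}{4} - \frac{1}{4} + \frac{e^{6} \cos{\left(6 \right)}}{4}.

Antiderivative: F(x) = \frac{\left(\sin{\left(2 x \right)} + \cos{\left(2 x \right)}\right) e^{2 x}}{4}; value = \frac{e^{6} \sin{\left(6 \right)}}{4} - \frac{1}{4} + \frac{e^{6} \cos{\left(6 \right)}}{4}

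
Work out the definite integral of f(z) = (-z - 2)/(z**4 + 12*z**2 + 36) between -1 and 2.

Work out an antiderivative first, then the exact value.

Differentiate the proposed F(z) back; it has to land on f(z) exactly.
F(z) = -(z - 3)/(6*z**2 + 36) - sqrt(6)*atan(sqrt(6)*z/6)/36 is an antiderivative of f.
Check: d/dz[-(z - 3)/(6*z**2 + 36) - sqrt(6)*atan(sqrt(6)*z/6)/36] = (-z - 2)/(z**4 + 12*z**2 + 36) = f(z).
F(2) = -sqrt(6)*atan(sqrt(6)/3)/36 + 1/60; F(-1) = sqrt(6)*atan(sqrt(6)/6)/36 + 2/21.
Integral = F(2) - F(-1) = -11/140 - sqrt(6)*atan(sqrt(6)/3)/36 - sqrt(6)*atan(sqrt(6)/6)/36.

Antiderivative: F(z) = -(z - 3)/(6*z**2 + 36) - sqrt(6)*atan(sqrt(6)*z/6)/36; value = -11/140 - sqrt(6)*atan(sqrt(6)/3)/36 - sqrt(6)*atan(sqrt(6)/6)/36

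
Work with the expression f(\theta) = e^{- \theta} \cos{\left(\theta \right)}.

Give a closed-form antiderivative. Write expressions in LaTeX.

Differentiate the proposed F(\theta) back; it has to land on f(\theta) exactly.
Check: d/d\theta[- \frac{\left(- \sin{\left(\theta \right)} + \cos{\left(\theta \right)}\right) e^{- \theta}}{2}] = e^{- \theta} \cos{\left(\theta \right)} = f(\theta).

An antiderivative is F(\theta) = - \frac{\left(- \sin{\left(\theta \right)} + \cos{\left(\theta \right)}\right) e^{- \theta}}{2}.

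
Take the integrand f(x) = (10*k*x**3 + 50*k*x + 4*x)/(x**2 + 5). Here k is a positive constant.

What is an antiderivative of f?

For F(x) to be correct the identity F'(x) - f(x) = 0 must hold.
Check: d/dx[5*k*x**2 + 2*log(x**2/2 + 5/2)] = (10*k*x**3 + 50*k*x + 4*x)/(x**2 + 5) = f(x).

An antiderivative is F(x) = 5*k*x**2 + 2*log(x**2/2 + 5/2).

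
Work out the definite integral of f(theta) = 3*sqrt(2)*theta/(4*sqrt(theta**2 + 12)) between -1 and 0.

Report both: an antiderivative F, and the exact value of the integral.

Antiderivative: F(theta) = 3*sqrt(2)*sqrt(theta**2 + 12)/4; value = -3*sqrt(26)/4 + 3*sqrt(6)/2

The substitution u = theta**2/2 + 6 works: f is exactly (dF/du)*(du/dtheta) for that inner function.
F(theta) = 3*sqrt(2)*sqrt(theta**2 + 12)/4 is an antiderivative of f.
Check: d/dtheta[3*sqrt(2)*sqrt(theta**2 + 12)/4] = 3*sqrt(2)*theta/(4*sqrt(theta**2 + 12)) = f(theta).
F(0) = 3*sqrt(6)/2; F(-1) = 3*sqrt(26)/4.
Integral = F(0) - F(-1) = -3*sqrt(26)/4 + 3*sqrt(6)/2.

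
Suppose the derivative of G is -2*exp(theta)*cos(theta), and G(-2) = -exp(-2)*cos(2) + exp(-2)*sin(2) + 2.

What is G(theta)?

G(theta) = -exp(theta)*sin(theta) - exp(theta)*cos(theta) + 2

Since d/dtheta undoes antidifferentiation here, G(theta) must give back the stated G'(theta).
A general antiderivative is -exp(theta)*sin(theta) - exp(theta)*cos(theta) + C.
The condition gives C = -exp(-2)*cos(2) + exp(-2)*sin(2) + 2 - (-exp(-2)*cos(2) + exp(-2)*sin(2)) = 2.
So G(theta) = -exp(theta)*sin(theta) - exp(theta)*cos(theta) + 2.
Check: d/dtheta[-exp(theta)*sin(theta) - exp(theta)*cos(theta) + 2] = -2*exp(theta)*cos(theta) = G'(theta).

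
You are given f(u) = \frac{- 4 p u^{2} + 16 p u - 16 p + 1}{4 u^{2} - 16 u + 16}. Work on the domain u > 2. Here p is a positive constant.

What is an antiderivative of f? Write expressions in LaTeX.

An antiderivative is F(u) = \frac{- 4 p u^{2} + 8 p u - 1}{4 u - 8}.

Since d/du undoes antidifferentiation here, F'(u) = f(u) is required of F(u).
Check: d/du[\frac{- 4 p u^{2} + 8 p u - 1}{4 u - 8}] = \frac{- 4 p u^{2} + 16 p u - 16 p + 1}{4 u^{2} - 16 u + 16} = f(u).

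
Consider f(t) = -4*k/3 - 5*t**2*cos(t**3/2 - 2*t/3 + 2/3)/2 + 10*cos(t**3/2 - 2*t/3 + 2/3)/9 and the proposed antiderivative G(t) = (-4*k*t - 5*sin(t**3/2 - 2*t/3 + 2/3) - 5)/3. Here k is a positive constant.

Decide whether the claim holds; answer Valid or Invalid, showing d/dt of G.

Valid - the claim checks out under differentiation.

d/dt[G] = -4*k/3 - 5*t**2*cos(t**3/2 - 2*t/3 + 2/3)/2 + 10*cos(t**3/2 - 2*t/3 + 2/3)/9
This equals f(t) exactly, so the claim holds.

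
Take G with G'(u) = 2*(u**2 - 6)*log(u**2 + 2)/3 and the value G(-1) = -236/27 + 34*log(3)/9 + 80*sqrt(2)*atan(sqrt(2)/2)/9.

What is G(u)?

Whatever form G(u) takes, its d/du must return the stated G'(u).
A general antiderivative is -4*u**3/27 + 80*u/9 + (2*u**3/9 - 4*u)*log(u**2 + 2) - 80*sqrt(2)*atan(sqrt(2)*u/2)/9 + C.
The condition gives C = -236/27 + 34*log(3)/9 + 80*sqrt(2)*atan(sqrt(2)/2)/9 - (-236/27 + 34*log(3)/9 + 80*sqrt(2)*atan(sqrt(2)/2)/9) = 0.
So G(u) = 2*u**3*log(u**2 + 2)/9 - 4*u**3/27 - 4*u*log(u**2 + 2) + 80*u/9 - 80*sqrt(2)*atan(sqrt(2)*u/2)/9.
Check: d/du[2*u**3*log(u**2 + 2)/9 - 4*u**3/27 - 4*u*log(u**2 + 2) + 80*u/9 - 80*sqrt(2)*atan(sqrt(2)*u/2)/9] = 2*u**2*log(u**2 + 2)/3 - 4*log(u**2 + 2), which equals G'(u).

G(u) = 2*u**3*log(u**2 + 2)/9 - 4*u**3/27 - 4*u*log(u**2 + 2) + 80*u/9 - 80*sqrt(2)*atan(sqrt(2)*u/2)/9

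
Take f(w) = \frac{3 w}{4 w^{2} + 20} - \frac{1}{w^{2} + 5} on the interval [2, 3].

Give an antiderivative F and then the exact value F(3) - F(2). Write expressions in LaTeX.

The integrand splits into summands that can be handled one at a time.
F(w) = \frac{3 \log{\left(w^{2} + 5 \right)}}{8} - \frac{\sqrt{5} \operatorname{atan}{\left(\frac{\sqrt{5} w}{5} \right)}}{5} is an antiderivative of f.
Check: d/dw[\frac{3 \log{\left(w^{2} + 5 \right)}}{8} - \frac{\sqrt{5} \operatorname{atan}{\left(\frac{\sqrt{5} w}{5} \right)}}{5}] = \frac{3 w - 4}{4 w^{2} + 20}, which equals f(w).
F(3) = - \frac{\sqrt{5} \operatorname{atan}{\left(\frac{3 \sqrt{5}}{5} \right)}}{5} + \frac{3 \log{\left(14 \right)}}{8}; F(2) = - \frac{\sqrt{5} \operatorname{atan}{\left(\frac{2 \sqrt{5}}{5} \right)}}{5} + \frac{3 \log{\left(9 \right)}}{8}.
Integral = F(3) - F(2) = - \frac{3 \log{\left(9 \right)}}{8} - \frac{\sqrt{5} \operatorname{atan}{\left(\frac{3 \sqrt{5}}{5} \right)}}{5} + \frac{\sqrt{5} \operatorname{atan}{\left(\frac{2 \sqrt{5}}{5} \right)}}{5} + \frac{3 \log{\left(14 \right)}}{8}.

Antiderivative: F(w) = \frac{3 \log{\left(w^{2} + 5 \right)}}{8} - \frac{\sqrt{5} \operatorname{atan}{\left(\frac{\sqrt{5} w}{5} \right)}}{5}; value = - \frac{3 \log{\left(9 \right)}}{8} - \frac{\sqrt{5} \operatorname{atan}{\left(\frac{3 \sqrt{5}}{5} \right)}}{5} + \frac{\sqrt{5} \operatorname{atan}{\left(\frac{2 \sqrt{5}}{5} \right)}}{5} + \frac{3 \log{\left(14 \right)}}{8}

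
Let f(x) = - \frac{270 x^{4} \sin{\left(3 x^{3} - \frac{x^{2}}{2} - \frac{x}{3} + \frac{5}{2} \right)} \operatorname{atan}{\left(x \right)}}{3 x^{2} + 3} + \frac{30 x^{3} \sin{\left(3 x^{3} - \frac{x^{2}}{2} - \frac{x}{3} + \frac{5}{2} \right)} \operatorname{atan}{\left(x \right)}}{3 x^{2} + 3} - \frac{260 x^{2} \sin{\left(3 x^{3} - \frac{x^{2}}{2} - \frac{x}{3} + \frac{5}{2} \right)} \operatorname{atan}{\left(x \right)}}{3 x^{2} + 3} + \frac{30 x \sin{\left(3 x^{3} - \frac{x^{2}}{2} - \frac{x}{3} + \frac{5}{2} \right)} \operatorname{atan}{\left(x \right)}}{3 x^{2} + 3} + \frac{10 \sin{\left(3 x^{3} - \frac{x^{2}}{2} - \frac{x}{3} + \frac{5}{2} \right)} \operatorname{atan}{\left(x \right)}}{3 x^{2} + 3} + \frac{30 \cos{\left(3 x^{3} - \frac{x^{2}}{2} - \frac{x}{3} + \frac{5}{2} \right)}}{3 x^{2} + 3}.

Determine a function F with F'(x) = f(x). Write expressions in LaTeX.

An antiderivative is F(x) = 10 \cos{\left(3 x^{3} - \frac{x^{2}}{2} - \frac{x}{3} + \frac{5}{2} \right)} \operatorname{atan}{\left(x \right)}.

f has the shape u'v + uv' for u = 10 \operatorname{atan}{\left(x \right)} and v = \cos{\left(3 x^{3} - \frac{x^{2}}{2} - \frac{x}{3} + \frac{5}{2} \right)} — it is the derivative of the product u*v.
Check: d/dx[10 \cos{\left(3 x^{3} - \frac{x^{2}}{2} - \frac{x}{3} + \frac{5}{2} \right)} \operatorname{atan}{\left(x \right)}] = \frac{- 270 x^{4} \sin{\left(3 x^{3} - \frac{x^{2}}{2} - \frac{x}{3} + \frac{5}{2} \right)} \operatorname{atan}{\left(x \right)} + 30 x^{3} \sin{\left(3 x^{3} - \frac{x^{2}}{2} - \frac{x}{3} + \frac{5}{2} \right)} \operatorname{atan}{\left(x \right)} - 260 x^{2} \sin{\left(3 x^{3} - \frac{x^{2}}{2} - \frac{x}{3} + \frac{5}{2} \right)} \operatorname{atan}{\left(x \right)} + 30 x \sin{\left(3 x^{3} - \frac{x^{2}}{2} - \frac{x}{3} + \frac{5}{2} \right)} \operatorname{atan}{\left(x \right)} + 10 \sin{\left(3 x^{3} - \frac{x^{2}}{2} - \frac{x}{3} + \frac{5}{2} \right)} \operatorname{atan}{\left(x \right)} + 30 \cos{\left(3 x^{3} - \frac{x^{2}}{2} - \frac{x}{3} + \frac{5}{2} \right)}}{3 x^{2} + 3}, which equals f(x).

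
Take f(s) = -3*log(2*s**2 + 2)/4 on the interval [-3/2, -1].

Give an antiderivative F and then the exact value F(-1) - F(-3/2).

Antiderivative: F(s) = -3*s*log(s**2 + 1)/4 - 3*s*log(2)/4 + 3*s/2 - 3*atan(s)/2; value = -9*log(13/2)/8 - 3*atan(3/2)/2 + 3/4 + 3*log(4)/4 + 3*pi/8

Recover f(s) by differentiating a candidate F(s); any mismatch rules it out.
F(s) = -3*s*log(s**2 + 1)/4 - 3*s*log(2)/4 + 3*s/2 - 3*atan(s)/2 is an antiderivative of f.
Check: d/ds[-3*s*log(s**2 + 1)/4 - 3*s*log(2)/4 + 3*s/2 - 3*atan(s)/2] = -3*log(s**2 + 1)/4 - 3*log(2)/4, which equals f(s).
F(-1) = -3/2 + 3*log(2)/2 + 3*pi/8; F(-3/2) = -9/4 + 9*log(2)/8 + 9*log(13/4)/8 + 3*atan(3/2)/2.
Integral = F(-1) - F(-3/2) = -9*log(13/2)/8 - 3*atan(3/2)/2 + 3/4 + 3*log(4)/4 + 3*pi/8.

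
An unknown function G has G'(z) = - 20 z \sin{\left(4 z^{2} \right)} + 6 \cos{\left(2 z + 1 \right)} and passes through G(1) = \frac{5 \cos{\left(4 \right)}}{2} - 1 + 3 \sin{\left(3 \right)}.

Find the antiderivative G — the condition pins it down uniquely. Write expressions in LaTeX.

The integrand splits into summands that can be handled one at a time.
A general antiderivative is 3 \sin{\left(2 z + 1 \right)} + \frac{5 \cos{\left(4 z^{2} \right)}}{2} + C.
The condition gives C = \frac{5 \cos{\left(4 \right)}}{2} - 1 + 3 \sin{\left(3 \right)} - (\frac{5 \cos{\left(4 \right)}}{2} + 3 \sin{\left(3 \right)}) = -1.
So G(z) = \frac{6 \sin{\left(2 z + 1 \right)} + 5 \cos{\left(4 z^{2} \right)} - 2}{2}.
Check: d/dz[\frac{6 \sin{\left(2 z + 1 \right)} + 5 \cos{\left(4 z^{2} \right)} - 2}{2}] = - 20 z \sin{\left(4 z^{2} \right)} + 6 \cos{\left(2 z + 1 \right)} = G'(z).

G(z) = \frac{6 \sin{\left(2 z + 1 \right)} + 5 \cos{\left(4 z^{2} \right)} - 2}{2}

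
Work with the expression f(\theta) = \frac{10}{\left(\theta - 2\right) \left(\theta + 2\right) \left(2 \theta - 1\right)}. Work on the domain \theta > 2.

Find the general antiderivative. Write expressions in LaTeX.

F(\theta) = \frac{5 \log{\left(\theta - 2 \right)}}{6} - \frac{4 \log{\left(\theta - \frac{1}{2} \right)}}{3} + \frac{\log{\left(\theta + 2 \right)}}{2} + C

The denominator factors as \left(\theta - 2\right) \left(\theta + 2\right) \left(2 \theta - 1\right); partial fractions split f into directly integrable pieces: - \frac{8}{3 \left(2 \theta - 1\right)} + \frac{1}{2 \left(\theta + 2\right)} + \frac{5}{6 \left(\theta - 2\right)}.
Check: d/d\theta[\frac{5 \log{\left(\theta - 2 \right)}}{6} - \frac{4 \log{\left(\theta - \frac{1}{2} \right)}}{3} + \frac{\log{\left(\theta + 2 \right)}}{2}] = \frac{10}{2 \theta^{3} - \theta^{2} - 8 \theta + 4}, which equals f(\theta).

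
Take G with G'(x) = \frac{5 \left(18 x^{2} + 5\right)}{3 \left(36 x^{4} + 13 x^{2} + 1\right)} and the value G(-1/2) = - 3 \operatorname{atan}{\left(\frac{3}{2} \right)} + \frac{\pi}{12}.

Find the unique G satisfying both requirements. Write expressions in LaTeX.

A candidate passes only if d/dx[G] lands on the given G'(x) exactly.
A general antiderivative is - \frac{\operatorname{atan}{\left(2 x \right)}}{3} + 3 \operatorname{atan}{\left(3 x \right)} + C.
The condition gives C = - 3 \operatorname{atan}{\left(\frac{3}{2} \right)} + \frac{\pi}{12} - (- 3 \operatorname{atan}{\left(\frac{3}{2} \right)} + \frac{\pi}{12}) = 0.
So G(x) = - \frac{\operatorname{atan}{\left(2 x \right)}}{3} + 3 \operatorname{atan}{\left(3 x \right)}.
Check: d/dx[- \frac{\operatorname{atan}{\left(2 x \right)}}{3} + 3 \operatorname{atan}{\left(3 x \right)}] = \frac{90 x^{2} + 25}{108 x^{4} + 39 x^{2} + 3}, which equals G'(x).

G(x) = - \frac{\operatorname{atan}{\left(2 x \right)}}{3} + 3 \operatorname{atan}{\left(3 x \right)}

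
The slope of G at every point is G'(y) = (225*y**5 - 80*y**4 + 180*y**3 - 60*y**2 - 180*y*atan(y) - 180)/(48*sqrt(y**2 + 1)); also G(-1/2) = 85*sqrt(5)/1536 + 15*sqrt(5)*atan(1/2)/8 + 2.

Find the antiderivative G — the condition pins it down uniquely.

G(y) = -5*sqrt(y**2 + 1)*(-3*y**4/4 + y**3/3 + 3*atan(y))/4 + 2

Recognize the product-rule pattern: G'(y) = u'v + uv' with u = -5*sqrt(y**2 + 1)/4, v = -3*y**4/4 + y**3/3 + 3*atan(y), so integration by parts undoes it.
A general antiderivative is -5*sqrt(y**2 + 1)*(-3*y**4/4 + y**3/3 + 3*atan(y))/4 + C.
The condition gives C = 85*sqrt(5)/1536 + 15*sqrt(5)*atan(1/2)/8 + 2 - (85*sqrt(5)/1536 + 15*sqrt(5)*atan(1/2)/8) = 2.
So G(y) = -5*sqrt(y**2 + 1)*(-3*y**4/4 + y**3/3 + 3*atan(y))/4 + 2.
Check: d/dy[-5*sqrt(y**2 + 1)*(-3*y**4/4 + y**3/3 + 3*atan(y))/4 + 2] = (225*y**5 - 80*y**4 + 180*y**3 - 60*y**2 - 180*y*atan(y) - 180)/(48*sqrt(y**2 + 1)) = G'(y).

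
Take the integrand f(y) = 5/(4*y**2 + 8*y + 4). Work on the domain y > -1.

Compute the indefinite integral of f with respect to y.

F(y) = -5/(4*(y + 1)) + C

Whatever form F(y) takes, F'(y) = f(y) is non-negotiable.
Check: d/dy[-5/(4*(y + 1))] = 5/(4*y**2 + 8*y + 4) = f(y).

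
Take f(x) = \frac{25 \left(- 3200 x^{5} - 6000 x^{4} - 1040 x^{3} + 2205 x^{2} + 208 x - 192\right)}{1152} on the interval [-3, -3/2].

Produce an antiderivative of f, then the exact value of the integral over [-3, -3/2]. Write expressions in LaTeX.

The substitution u = - \frac{5 x^{2}}{3} - \frac{5 x}{4} + \frac{2}{3} works: f is exactly (dF/du)*(du/dx) for that inner function.
F(x) = - \frac{625 x^{6}}{54} - \frac{625 x^{5}}{24} - \frac{1625 x^{4}}{288} + \frac{6125 x^{3}}{384} + \frac{325 x^{2}}{144} - \frac{25 x}{6} is an antiderivative of f.
Check: d/dx[- \frac{625 x^{6}}{54} - \frac{625 x^{5}}{24} - \frac{1625 x^{4}}{288} + \frac{6125 x^{3}}{384} + \frac{325 x^{2}}{144} - \frac{25 x}{6}] = - \frac{625 x^{5}}{9} - \frac{3125 x^{4}}{24} - \frac{1625 x^{3}}{72} + \frac{6125 x^{2}}{128} + \frac{325 x}{72} - \frac{25}{6}, which equals f(x).
F(-3/2) = - \frac{5275}{1024}; F(-3) = - \frac{379425}{128}.
Integral = F(-3/2) - F(-3) = \frac{3030125}{1024}.

Antiderivative: F(x) = - \frac{625 x^{6}}{54} - \frac{625 x^{5}}{24} - \frac{1625 x^{4}}{288} + \frac{6125 x^{3}}{384} + \frac{325 x^{2}}{144} - \frac{25 x}{6}; value = \frac{3030125}{1024}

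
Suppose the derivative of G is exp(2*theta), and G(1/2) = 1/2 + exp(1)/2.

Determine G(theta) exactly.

G(theta) = exp(2*theta)/2 + 1/2

A first test for any G(theta): its theta-derivative must equal the given G'(theta).
A general antiderivative is exp(2*theta)/2 + C.
The condition gives C = 1/2 + exp(1)/2 - (exp(1)/2) = 1/2.
So G(theta) = exp(2*theta)/2 + 1/2.
Check: d/dtheta[exp(2*theta)/2 + 1/2] = exp(2*theta) = G'(theta).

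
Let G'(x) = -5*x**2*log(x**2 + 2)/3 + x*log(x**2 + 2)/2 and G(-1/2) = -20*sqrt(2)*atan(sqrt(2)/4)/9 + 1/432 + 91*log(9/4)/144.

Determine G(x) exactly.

G(x) = -(60*x**3*log(x**2 + 2) - 40*x**3 - 27*x**2*log(x**2 + 2) + 27*x**2 + 240*x - 54*log(x**2 + 2) - 240*sqrt(2)*atan(sqrt(2)*x/2) + 108)/108

Integrate term by term and add the pieces.
A general antiderivative is 10*x**3/27 - x**2/4 - 20*x/9 + (-5*x**3/9 + x**2/4)*log(x**2 + 2) + log(x**2 + 2)/2 + 20*sqrt(2)*atan(sqrt(2)*x/2)/9 + C.
The condition gives C = -20*sqrt(2)*atan(sqrt(2)/4)/9 + 1/432 + 91*log(9/4)/144 - (-20*sqrt(2)*atan(sqrt(2)/4)/9 + 91*log(9/4)/144 + 433/432) = -1.
So G(x) = -(60*x**3*log(x**2 + 2) - 40*x**3 - 27*x**2*log(x**2 + 2) + 27*x**2 + 240*x - 54*log(x**2 + 2) - 240*sqrt(2)*atan(sqrt(2)*x/2) + 108)/108.
Check: d/dx[-(60*x**3*log(x**2 + 2) - 40*x**3 - 27*x**2*log(x**2 + 2) + 27*x**2 + 240*x - 54*log(x**2 + 2) - 240*sqrt(2)*atan(sqrt(2)*x/2) + 108)/108] = -5*x**2*log(x**2 + 2)/3 + x*log(x**2 + 2)/2 = G'(x).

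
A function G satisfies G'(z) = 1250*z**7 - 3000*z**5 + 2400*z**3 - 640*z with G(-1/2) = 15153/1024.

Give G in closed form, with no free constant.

The substitution u = 2 - 5*z**2/2 works: G'(z) is exactly (dG/du)*(du/dz) for that inner function.
A general antiderivative is 4*(2 - 5*z**2/2)**4 + C.
The condition gives C = 15153/1024 - (14641/1024) = 1/2.
So G(z) = 625*z**8/4 - 500*z**6 + 600*z**4 - 320*z**2 + 129/2.
Check: d/dz[625*z**8/4 - 500*z**6 + 600*z**4 - 320*z**2 + 129/2] = 1250*z**7 - 3000*z**5 + 2400*z**3 - 640*z = G'(z).

G(z) = 625*z**8/4 - 500*z**6 + 600*z**4 - 320*z**2 + 129/2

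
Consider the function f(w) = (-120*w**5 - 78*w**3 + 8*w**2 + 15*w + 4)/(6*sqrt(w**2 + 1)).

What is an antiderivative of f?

An antiderivative is F(w) = -4*w**4*sqrt(w**2 + 1) + w**2*sqrt(w**2 + 1) + 2*w*sqrt(w**2 + 1)/3 + sqrt(w**2 + 1)/2.

f has the shape u'v + uv' for u = -sqrt(w**2 + 1) and v = 4*w**4 - w**2 - 2*w/3 - 1/2 — it is the derivative of the product u*v.
Check: d/dw[-4*w**4*sqrt(w**2 + 1) + w**2*sqrt(w**2 + 1) + 2*w*sqrt(w**2 + 1)/3 + sqrt(w**2 + 1)/2] = (-120*w**5 - 78*w**3 + 8*w**2 + 15*w + 4)/(6*sqrt(w**2 + 1)) = f(w).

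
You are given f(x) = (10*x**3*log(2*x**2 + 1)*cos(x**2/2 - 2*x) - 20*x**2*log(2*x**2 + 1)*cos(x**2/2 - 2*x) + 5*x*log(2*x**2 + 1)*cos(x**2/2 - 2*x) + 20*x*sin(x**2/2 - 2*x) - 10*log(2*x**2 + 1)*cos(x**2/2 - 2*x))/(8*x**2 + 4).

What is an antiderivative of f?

An antiderivative is F(x) = 5*log(2*x**2 + 1)*sin(x**2/2 - 2*x)/4.

Recognize the product-rule pattern: f = u'v + uv' with u = 5*log(2*x**2 + 1)/4, v = sin(x**2/2 - 2*x), so integration by parts undoes it.
Check: d/dx[5*log(2*x**2 + 1)*sin(x**2/2 - 2*x)/4] = (10*x**3*log(2*x**2 + 1)*cos(x**2/2 - 2*x) - 20*x**2*log(2*x**2 + 1)*cos(x**2/2 - 2*x) + 5*x*log(2*x**2 + 1)*cos(x**2/2 - 2*x) + 20*x*sin(x**2/2 - 2*x) - 10*log(2*x**2 + 1)*cos(x**2/2 - 2*x))/(8*x**2 + 4) = f(x).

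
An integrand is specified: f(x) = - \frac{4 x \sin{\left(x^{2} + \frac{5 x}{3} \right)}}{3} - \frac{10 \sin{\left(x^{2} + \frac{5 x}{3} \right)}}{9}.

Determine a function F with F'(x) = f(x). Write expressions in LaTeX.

An antiderivative is F(x) = \frac{2 \cos{\left(x^{2} + \frac{5 x}{3} \right)}}{3}.

f matches the chain-rule pattern g'(h)*h' with inner function h(x) = x^{2} + \frac{5 x}{3}; substituting u = h(x) collapses the integral.
Check: d/dx[\frac{2 \cos{\left(x^{2} + \frac{5 x}{3} \right)}}{3}] = - \frac{4 x \sin{\left(x^{2} + \frac{5 x}{3} \right)}}{3} - \frac{10 \sin{\left(x^{2} + \frac{5 x}{3} \right)}}{9} = f(x).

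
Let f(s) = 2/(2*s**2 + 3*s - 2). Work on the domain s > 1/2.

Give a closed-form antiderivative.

An antiderivative is F(s) = 2*log(s - 1/2)/5 - 2*log(s + 2)/5.

Factor the denominator ((s + 2)*(2*s - 1)) and decompose: f = 4/(5*(2*s - 1)) - 2/(5*(s + 2)); each piece integrates to a log, atan, or power term.
Check: d/ds[2*log(s - 1/2)/5 - 2*log(s + 2)/5] = 2/(2*s**2 + 3*s - 2) = f(s).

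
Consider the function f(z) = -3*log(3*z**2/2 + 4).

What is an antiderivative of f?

An antiderivative is F(z) = -3*z*log(3*z**2/2 + 4) + 6*z - 4*sqrt(6)*atan(sqrt(6)*z/4).

A first test for any F(z): its z-derivative must equal f(z) identically.
Check: d/dz[-3*z*log(3*z**2/2 + 4) + 6*z - 4*sqrt(6)*atan(sqrt(6)*z/4)] = -3*log(3*z**2/2 + 4) = f(z).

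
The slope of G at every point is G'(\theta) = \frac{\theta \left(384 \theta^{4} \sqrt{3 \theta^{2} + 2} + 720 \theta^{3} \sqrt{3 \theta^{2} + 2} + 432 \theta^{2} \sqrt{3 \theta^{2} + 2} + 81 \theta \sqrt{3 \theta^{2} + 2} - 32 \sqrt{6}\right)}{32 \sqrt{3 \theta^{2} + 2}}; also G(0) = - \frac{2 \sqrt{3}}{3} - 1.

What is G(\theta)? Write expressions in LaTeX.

Check a candidate G(\theta) by differentiating: d/d\theta[G] must match the given G'(\theta).
A general antiderivative is - \frac{\left(- 2 \theta^{2} - \frac{3 \theta}{2}\right)^{3}}{4} - \sqrt{2 \theta^{2} + \frac{4}{3}} + C.
The condition gives C = - \frac{2 \sqrt{3}}{3} - 1 - (- \frac{2 \sqrt{3}}{3}) = -1.
So G(\theta) = - \frac{- 192 \theta^{6} - 432 \theta^{5} - 324 \theta^{4} - 81 \theta^{3} + 32 \sqrt{6} \sqrt{3 \theta^{2} + 2} + 96}{96}.
Check: d/d\theta[- \frac{- 192 \theta^{6} - 432 \theta^{5} - 324 \theta^{4} - 81 \theta^{3} + 32 \sqrt{6} \sqrt{3 \theta^{2} + 2} + 96}{96}] = \frac{384 \theta^{5} \sqrt{3 \theta^{2} + 2} + 720 \theta^{4} \sqrt{3 \theta^{2} + 2} + 432 \theta^{3} \sqrt{3 \theta^{2} + 2} + 81 \theta^{2} \sqrt{3 \theta^{2} + 2} - 32 \sqrt{6} \theta}{32 \sqrt{3 \theta^{2} + 2}}, which equals G'(\theta).

G(\theta) = - \frac{- 192 \theta^{6} - 432 \theta^{5} - 324 \theta^{4} - 81 \theta^{3} + 32 \sqrt{6} \sqrt{3 \theta^{2} + 2} + 96}{96}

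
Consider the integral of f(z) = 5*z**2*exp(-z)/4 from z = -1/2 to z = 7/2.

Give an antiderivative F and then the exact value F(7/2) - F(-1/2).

f has the shape u'v + uv' for u = -5*z**2/4 - 5*z/2 - 5/2 and v = exp(-z) — it is the derivative of the product u*v.
F(z) = 5*(-z**2 - 2*z - 2)*exp(-z)/4 is an antiderivative of f.
Check: d/dz[5*(-z**2 - 2*z - 2)*exp(-z)/4] = 5*z**2*exp(-z)/4 = f(z).
F(7/2) = -425*exp(-7/2)/16; F(-1/2) = -25*exp(1/2)/16.
Integral = F(7/2) - F(-1/2) = -425*exp(-7/2)/16 + 25*exp(1/2)/16.

Antiderivative: F(z) = 5*(-z**2 - 2*z - 2)*exp(-z)/4; value = -425*exp(-7/2)/16 + 25*exp(1/2)/16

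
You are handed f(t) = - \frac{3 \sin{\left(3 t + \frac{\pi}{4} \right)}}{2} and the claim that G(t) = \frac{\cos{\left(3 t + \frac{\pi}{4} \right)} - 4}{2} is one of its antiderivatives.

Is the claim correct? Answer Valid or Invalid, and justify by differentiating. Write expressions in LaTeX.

Valid. The derivative of G reproduces f.

d/dt[G] = - \frac{3 \sin{\left(3 t + \frac{\pi}{4} \right)}}{2}
This equals f(t) exactly, so the claim holds.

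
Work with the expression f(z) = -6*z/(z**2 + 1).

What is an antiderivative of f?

The substitution u = z**2 + 1 works: f is exactly (dF/du)*(du/dz) for that inner function.
Check: d/dz[-3*log(z**2 + 1)] = -6*z/(z**2 + 1) = f(z).

An antiderivative is F(z) = -3*log(z**2 + 1).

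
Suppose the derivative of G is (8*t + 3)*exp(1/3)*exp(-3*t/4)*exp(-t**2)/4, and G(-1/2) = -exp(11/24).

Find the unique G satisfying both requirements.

G'(t) matches the chain-rule pattern g'(h)*h' with inner function h(t) = -t**2 - 3*t/4 + 1/3; substituting u = h(t) collapses the integral.
A general antiderivative is -exp(-t**2 - 3*t/4 + 1/3) + C.
The condition gives C = -exp(11/24) - (-exp(11/24)) = 0.
So G(t) = -exp(1/3)*exp(-3*t/4)*exp(-t**2).
Check: d/dt[-exp(1/3)*exp(-3*t/4)*exp(-t**2)] = (8*t*exp(1/3) + 3*exp(1/3))*exp(-3*t/4)*exp(-t**2)/4, which equals G'(t).

G(t) = -exp(1/3)*exp(-3*t/4)*exp(-t**2)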